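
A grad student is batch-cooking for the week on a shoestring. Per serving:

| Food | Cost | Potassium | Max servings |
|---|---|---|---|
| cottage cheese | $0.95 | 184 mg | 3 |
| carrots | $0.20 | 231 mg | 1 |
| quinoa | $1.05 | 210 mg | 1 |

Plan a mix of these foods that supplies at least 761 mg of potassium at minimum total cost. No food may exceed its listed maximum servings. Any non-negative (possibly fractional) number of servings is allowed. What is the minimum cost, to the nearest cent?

Cost per mg of potassium: carrots $0.0009, quinoa $0.0050, cottage cheese $0.0052.
Take 1 serving of carrots: +231.0 mg potassium for $0.20 (total $0.20, still need 530.0 mg).
Take 1 serving of quinoa: +210.0 mg potassium for $1.05 (total $1.25, still need 320.0 mg).
Take 1.739 servings of cottage cheese: +320.0 mg potassium for $1.65 (total $2.90, still need 0.0 mg).
Greedy by cheapest-per-mg is optimal for a single linear constraint, so the minimum cost is $2.90.

$2.90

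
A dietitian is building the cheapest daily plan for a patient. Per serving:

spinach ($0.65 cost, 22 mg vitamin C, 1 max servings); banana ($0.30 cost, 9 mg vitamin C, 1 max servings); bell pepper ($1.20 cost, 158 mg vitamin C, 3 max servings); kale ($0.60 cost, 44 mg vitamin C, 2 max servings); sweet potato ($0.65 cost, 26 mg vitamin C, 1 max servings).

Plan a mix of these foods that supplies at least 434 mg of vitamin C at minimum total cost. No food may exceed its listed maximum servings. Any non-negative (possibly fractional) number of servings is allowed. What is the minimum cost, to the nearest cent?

Cost per mg of vitamin C: bell pepper $0.0076, kale $0.0136, sweet potato $0.0250, spinach $0.0295, banana $0.0333.
Take 2.747 servings of bell pepper: +434.0 mg vitamin C for $3.30 (total $3.30, still need 0.0 mg).
Filling from the cheapest source first is optimal under one linear minimum: $3.30.

$3.30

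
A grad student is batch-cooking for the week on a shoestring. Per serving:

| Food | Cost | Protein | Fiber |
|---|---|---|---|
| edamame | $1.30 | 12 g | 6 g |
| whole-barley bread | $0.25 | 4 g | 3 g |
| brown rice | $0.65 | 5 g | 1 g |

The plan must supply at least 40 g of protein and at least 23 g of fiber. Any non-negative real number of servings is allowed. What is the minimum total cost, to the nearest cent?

edamame only: max(40/12, 23/6) = 3.833 servings → $4.98.
whole-barley bread only: max(40/4, 23/3) = 10 servings → $2.50.
brown rice only: max(40/5, 23/1) = 23 servings → $14.95.
edamame + whole-barley bread with both tight: 2.333 servings and 3 servings → $3.78.
edamame + brown rice: intersection lies outside the first quadrant.
whole-barley bread + brown rice with both tight: 6.818 servings and 2.545 servings → $3.36.
The minimum over all feasible corners is $2.50.

$2.50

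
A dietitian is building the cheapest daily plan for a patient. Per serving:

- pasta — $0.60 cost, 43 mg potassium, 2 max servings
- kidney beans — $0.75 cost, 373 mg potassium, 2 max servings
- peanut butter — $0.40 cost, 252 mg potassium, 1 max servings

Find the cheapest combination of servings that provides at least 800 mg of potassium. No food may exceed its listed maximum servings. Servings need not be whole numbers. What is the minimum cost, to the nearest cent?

Cost per mg of potassium: peanut butter $0.0016, kidney beans $0.0020, pasta $0.0140.
Take 1 serving of peanut butter: +252.0 mg potassium for $0.40 (total $0.40, still need 548.0 mg).
Take 1.469 servings of kidney beans: +548.0 mg potassium for $1.10 (total $1.50, still need 0.0 mg).
Filling from the cheapest source first is optimal under one linear minimum: $1.50.

$1.50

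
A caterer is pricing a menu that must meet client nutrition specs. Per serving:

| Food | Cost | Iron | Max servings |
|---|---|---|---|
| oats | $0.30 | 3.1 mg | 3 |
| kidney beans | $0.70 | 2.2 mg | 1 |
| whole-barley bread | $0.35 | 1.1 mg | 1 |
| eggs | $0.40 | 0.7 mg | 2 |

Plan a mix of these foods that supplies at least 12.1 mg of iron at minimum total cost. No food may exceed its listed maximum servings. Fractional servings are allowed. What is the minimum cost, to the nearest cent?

$1.79

Cost per mg of iron: oats $0.0968, kidney beans $0.3182, whole-barley bread $0.3182, eggs $0.5714.
Take 3 servings of oats: +9.3 mg iron for $0.90 (total $0.90, still need 2.8 mg).
Take 1 serving of kidney beans: +2.2 mg iron for $0.70 (total $1.60, still need 0.6 mg).
Take 0.5455 servings of whole-barley bread: +0.6 mg iron for $0.19 (total $1.79, still need 0.0 mg).
Filling from the cheapest source first is optimal under one linear minimum: $1.79.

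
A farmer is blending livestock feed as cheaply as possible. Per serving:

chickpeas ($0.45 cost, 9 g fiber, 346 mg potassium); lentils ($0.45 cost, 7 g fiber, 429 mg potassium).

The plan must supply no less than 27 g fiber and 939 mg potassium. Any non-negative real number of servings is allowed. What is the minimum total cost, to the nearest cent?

$1.35

At the optimum either one food covers both requirements or two foods hit both targets exactly; no other combination can be cheaper.
chickpeas only: max(27/9, 939/346) = 3 servings → $1.35.
lentils only: max(27/7, 939/429) = 3.857 servings → $1.74.
chickpeas + lentils: the both-tight solution has a negative serving — not a feasible corner.
Cheapest feasible corner: $1.35.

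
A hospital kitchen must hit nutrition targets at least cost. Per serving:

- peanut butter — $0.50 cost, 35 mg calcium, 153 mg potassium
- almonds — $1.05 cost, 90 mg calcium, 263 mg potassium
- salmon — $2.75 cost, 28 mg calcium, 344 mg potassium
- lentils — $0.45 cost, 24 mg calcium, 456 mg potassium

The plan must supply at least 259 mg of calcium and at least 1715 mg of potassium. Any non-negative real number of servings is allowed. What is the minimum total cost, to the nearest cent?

The cheapest plan sits at a corner of the feasible region — with two constraints it uses at most two foods.
peanut butter only: max(259/35, 1715/153) = 11.21 servings → $5.60.
almonds only: max(259/90, 1715/263) = 6.521 servings → $6.85.
salmon only: max(259/28, 1715/344) = 9.25 servings → $25.44.
lentils only: max(259/24, 1715/456) = 10.79 servings → $4.86.
peanut butter + almonds: the both-tight solution has a negative serving — not a feasible corner.
peanut butter + salmon with both tight: 5.296 servings and 2.63 servings → $9.88.
peanut butter + lentils with both tight: 6.262 servings and 1.66 servings → $3.88.
almonds + salmon with both tight: 1.741 servings and 3.655 servings → $11.88.
almonds + lentils with both tight: 2.216 servings and 2.483 servings → $3.44.
salmon + lentils with both targets exact would need a negative amount; discard.
The minimum over all feasible corners is $3.44.

$3.44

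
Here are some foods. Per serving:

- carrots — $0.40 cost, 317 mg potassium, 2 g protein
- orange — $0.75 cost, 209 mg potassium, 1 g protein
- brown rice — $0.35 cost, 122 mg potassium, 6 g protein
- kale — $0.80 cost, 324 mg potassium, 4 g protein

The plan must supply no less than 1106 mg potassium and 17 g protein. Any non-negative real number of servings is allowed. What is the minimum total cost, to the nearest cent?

$1.77

Compare the cost at each extreme point of the feasible region.
carrots only: max(1106/317, 17/2) = 8.5 servings → $3.40.
orange only: max(1106/209, 17/1) = 17 servings → $12.75.
brown rice only: max(1106/122, 17/6) = 9.066 servings → $3.17.
kale only: max(1106/324, 17/4) = 4.25 servings → $3.40.
carrots + orange: intersection lies outside the first quadrant.
carrots + brown rice with both tight: 2.752 servings and 1.916 servings → $1.77.
carrots + kale: the both-tight solution has a negative serving — not a feasible corner.
orange + brown rice with both tight: 4.03 servings and 2.162 servings → $3.78.
orange + kale: the both-tight solution has a negative serving — not a feasible corner.
brown rice + kale with both tight: 0.7445 servings and 3.133 servings → $2.77.
Cheapest feasible corner: $1.77.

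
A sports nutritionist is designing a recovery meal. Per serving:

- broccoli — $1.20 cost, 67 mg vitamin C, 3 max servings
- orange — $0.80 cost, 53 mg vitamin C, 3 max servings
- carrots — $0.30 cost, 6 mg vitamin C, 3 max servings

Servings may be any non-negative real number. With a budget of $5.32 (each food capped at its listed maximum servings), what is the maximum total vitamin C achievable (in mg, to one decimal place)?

322.0 mg

Vitamin C per dollar: orange 66.25, broccoli 55.83, carrots 20.
Take 3 servings of orange: spends $2.40, +159.0 mg vitamin C (running total 159.0 mg).
Take 2.433 servings of broccoli: spends $2.92, +163.0 mg vitamin C (running total 322.0 mg).
Filling greedily by vitamin C-per-dollar is optimal for one linear limit, giving 322.0 mg.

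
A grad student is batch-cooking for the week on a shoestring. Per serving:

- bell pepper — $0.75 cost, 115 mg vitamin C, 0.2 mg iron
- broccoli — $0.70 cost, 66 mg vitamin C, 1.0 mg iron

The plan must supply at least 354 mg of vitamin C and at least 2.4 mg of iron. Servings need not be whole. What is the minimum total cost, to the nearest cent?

An LP optimum is at a vertex; with two nutrient constraints at most two foods are used. Check each candidate.
bell pepper only: max(354/115, 2.4/0.2) = 12 servings → $9.00.
broccoli only: max(354/66, 2.4/1.0) = 5.364 servings → $3.75.
bell pepper + broccoli with both tight: 1.921 servings and 2.016 servings → $2.85.
The minimum over all feasible corners is $2.85.

$2.85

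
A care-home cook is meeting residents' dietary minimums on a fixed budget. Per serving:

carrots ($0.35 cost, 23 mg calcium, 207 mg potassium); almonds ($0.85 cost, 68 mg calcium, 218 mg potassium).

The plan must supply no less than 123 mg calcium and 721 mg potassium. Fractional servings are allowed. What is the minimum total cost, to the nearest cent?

Check every corner: each single food scaled to meet both minima, and each pair solved so both constraints bind.
carrots only: max(123/23, 721/207) = 5.348 servings → $1.87.
almonds only: max(123/68, 721/218) = 3.307 servings → $2.81.
carrots + almonds with both tight: 2.451 servings and 0.9797 servings → $1.69.
The minimum over all feasible corners is $1.69.

$1.69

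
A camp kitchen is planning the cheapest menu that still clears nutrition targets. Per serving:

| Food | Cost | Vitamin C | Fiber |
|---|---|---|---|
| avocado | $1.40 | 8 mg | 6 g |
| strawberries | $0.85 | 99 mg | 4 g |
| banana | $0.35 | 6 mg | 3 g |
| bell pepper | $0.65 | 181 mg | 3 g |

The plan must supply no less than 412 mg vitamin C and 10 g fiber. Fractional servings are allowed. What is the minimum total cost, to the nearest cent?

$1.84

This is a tiny linear program; its minimum lies at a vertex of the feasible set. List the vertices and price them.
avocado only: max(412/8, 10/6) = 51.5 servings → $72.10.
strawberries only: max(412/99, 10/4) = 4.162 servings → $3.54.
banana only: max(412/6, 10/3) = 68.67 servings → $24.03.
bell pepper only: max(412/181, 10/3) = 3.333 servings → $2.17.
avocado + strawberries: the both-tight solution has a negative serving — not a feasible corner.
avocado + banana with both targets exact would need a negative amount; discard.
avocado + bell pepper with both tight: 0.5405 servings and 2.252 servings → $2.22.
strawberries + banana: the both-tight solution has a negative serving — not a feasible corner.
strawberries + bell pepper with both tight: 1.344 servings and 1.541 servings → $2.14.
banana + bell pepper with both tight: 1.093 servings and 2.24 servings → $1.84.
Cheapest feasible corner: $1.84.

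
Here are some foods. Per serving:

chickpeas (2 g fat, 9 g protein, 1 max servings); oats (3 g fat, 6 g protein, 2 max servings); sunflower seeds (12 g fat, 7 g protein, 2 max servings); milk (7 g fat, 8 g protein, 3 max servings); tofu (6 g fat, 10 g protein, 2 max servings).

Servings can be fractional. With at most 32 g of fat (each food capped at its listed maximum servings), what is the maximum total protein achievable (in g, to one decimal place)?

Protein per g fat: chickpeas 4.5, oats 2, tofu 1.667, milk 1.143, sunflower seeds 0.5833.
Take 1 serving of chickpeas: uses 2 g fat, +9.0 g protein (running total 9.0 g).
Take 2 servings of oats: uses 6 g fat, +12.0 g protein (running total 21.0 g).
Take 2 servings of tofu: uses 12 g fat, +20.0 g protein (running total 41.0 g).
Take 1.714 servings of milk: uses 12 g fat, +13.7 g protein (running total 54.7 g).
Greedy by best ratio exhausts the fat allowance optimally: 54.7 g.

54.7 g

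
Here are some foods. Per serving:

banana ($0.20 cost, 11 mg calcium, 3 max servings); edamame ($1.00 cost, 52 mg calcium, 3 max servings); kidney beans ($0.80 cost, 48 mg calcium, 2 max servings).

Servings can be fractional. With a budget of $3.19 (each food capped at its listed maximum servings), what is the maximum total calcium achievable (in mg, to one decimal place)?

180.5 mg

Calcium per dollar: kidney beans 60, banana 55, edamame 52.
Take 2 servings of kidney beans: spends $1.60, +96.0 mg calcium (running total 96.0 mg).
Take 3 servings of banana: spends $0.60, +33.0 mg calcium (running total 129.0 mg).
Take 0.99 servings of edamame: spends $0.99, +51.5 mg calcium (running total 180.5 mg).
Greedy by best ratio exhausts the cost allowance optimally: 180.5 mg.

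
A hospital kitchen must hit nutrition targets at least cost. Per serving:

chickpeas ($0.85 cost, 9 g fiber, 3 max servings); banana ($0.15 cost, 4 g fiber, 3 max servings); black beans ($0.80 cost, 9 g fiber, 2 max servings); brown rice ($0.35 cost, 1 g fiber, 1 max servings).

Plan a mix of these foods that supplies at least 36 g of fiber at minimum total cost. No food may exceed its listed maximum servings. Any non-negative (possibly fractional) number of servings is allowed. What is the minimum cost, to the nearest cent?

Cost per g of fiber: banana $0.0375, black beans $0.0889, chickpeas $0.0944, brown rice $0.3500.
Take 3 servings of banana: +12.0 g fiber for $0.45 (total $0.45, still need 24.0 g).
Take 2 servings of black beans: +18.0 g fiber for $1.60 (total $2.05, still need 6.0 g).
Take 0.6667 servings of chickpeas: +6.0 g fiber for $0.57 (total $2.62, still need 0.0 g).
Greedy by cheapest-per-g is optimal for a single linear constraint, so the minimum cost is $2.62.

$2.62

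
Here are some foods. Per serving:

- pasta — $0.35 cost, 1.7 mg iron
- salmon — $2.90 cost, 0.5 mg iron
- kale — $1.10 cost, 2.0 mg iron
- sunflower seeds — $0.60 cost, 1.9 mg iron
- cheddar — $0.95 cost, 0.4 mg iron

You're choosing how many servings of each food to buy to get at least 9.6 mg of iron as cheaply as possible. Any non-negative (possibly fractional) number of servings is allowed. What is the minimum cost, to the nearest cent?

Cost per mg of iron: pasta $0.2059, sunflower seeds $0.3158, kale $0.5500, cheddar $2.3750, salmon $5.8000.
With no serving limits, use only pasta: 9.6 mg / 1.7 mg = 5.647 servings × $0.35 = $1.98.

$1.98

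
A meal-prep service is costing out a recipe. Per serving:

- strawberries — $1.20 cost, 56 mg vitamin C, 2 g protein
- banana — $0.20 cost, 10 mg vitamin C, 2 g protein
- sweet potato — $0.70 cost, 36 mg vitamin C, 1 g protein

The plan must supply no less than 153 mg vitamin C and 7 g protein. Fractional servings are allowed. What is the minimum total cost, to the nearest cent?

This is a tiny linear program; its minimum lies at a vertex of the feasible set. List the vertices and price them.
strawberries only: max(153/56, 7/2) = 3.5 servings → $4.20.
banana only: max(153/10, 7/2) = 15.3 servings → $3.06.
sweet potato only: max(153/36, 7/1) = 7 servings → $4.90.
strawberries + banana with both tight: 2.565 servings and 0.9348 servings → $3.27.
strawberries + sweet potato with both targets exact would need a negative amount; discard.
banana + sweet potato with both tight: 1.597 servings and 3.806 servings → $2.98.
Cheapest feasible corner: $2.98.

$2.98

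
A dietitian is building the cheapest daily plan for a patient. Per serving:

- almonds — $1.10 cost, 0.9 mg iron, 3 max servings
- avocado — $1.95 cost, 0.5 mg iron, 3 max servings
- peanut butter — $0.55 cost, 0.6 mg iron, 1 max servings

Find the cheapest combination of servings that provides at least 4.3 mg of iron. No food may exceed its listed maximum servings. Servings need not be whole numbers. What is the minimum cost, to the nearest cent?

Cost per mg of iron: peanut butter $0.9167, almonds $1.2222, avocado $3.9000.
Take 1 serving of peanut butter: +0.6 mg iron for $0.55 (total $0.55, still need 3.7 mg).
Take 3 servings of almonds: +2.7 mg iron for $3.30 (total $3.85, still need 1.0 mg).
Take 2 servings of avocado: +1.0 mg iron for $3.90 (total $7.75, still need 0.0 mg).
Filling from the cheapest source first is optimal under one linear minimum: $7.75.

$7.75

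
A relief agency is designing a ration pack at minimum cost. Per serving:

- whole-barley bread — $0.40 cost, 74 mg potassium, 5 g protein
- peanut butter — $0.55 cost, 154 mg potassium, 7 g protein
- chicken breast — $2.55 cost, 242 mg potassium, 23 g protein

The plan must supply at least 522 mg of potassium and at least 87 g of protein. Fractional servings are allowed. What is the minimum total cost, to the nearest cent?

Minimising a linear cost over {potassium ≥ 522, protein ≥ 87, servings ≥ 0} — the optimum is at a vertex, using one or two foods.
whole-barley bread only: max(522/74, 87/5) = 17.4 servings → $6.96.
peanut butter only: max(522/154, 87/7) = 12.43 servings → $6.84.
chicken breast only: max(522/242, 87/23) = 3.783 servings → $9.65.
whole-barley bread + peanut butter: intersection lies outside the first quadrant.
whole-barley bread + chicken breast with both targets exact would need a negative amount; discard.
peanut butter + chicken breast with both targets exact would need a negative amount; discard.
So the least-cost plan costs $6.84.

$6.84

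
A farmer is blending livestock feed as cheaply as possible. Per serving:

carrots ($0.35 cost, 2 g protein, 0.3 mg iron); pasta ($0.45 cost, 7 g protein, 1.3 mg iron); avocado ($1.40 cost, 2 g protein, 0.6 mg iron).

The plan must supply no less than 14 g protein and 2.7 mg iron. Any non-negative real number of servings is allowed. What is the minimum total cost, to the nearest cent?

$0.93

At the optimum either one food covers both requirements or two foods hit both targets exactly; no other combination can be cheaper.
carrots only: max(14/2, 2.7/0.3) = 9 servings → $3.15.
pasta only: max(14/7, 2.7/1.3) = 2.077 servings → $0.93.
avocado only: max(14/2, 2.7/0.6) = 7 servings → $9.80.
carrots + pasta: intersection lies outside the first quadrant.
carrots + avocado with both tight: 5 servings and 2 servings → $4.55.
pasta + avocado with both tight: 1.875 servings and 0.4375 servings → $1.46.
Cheapest feasible corner: $0.93.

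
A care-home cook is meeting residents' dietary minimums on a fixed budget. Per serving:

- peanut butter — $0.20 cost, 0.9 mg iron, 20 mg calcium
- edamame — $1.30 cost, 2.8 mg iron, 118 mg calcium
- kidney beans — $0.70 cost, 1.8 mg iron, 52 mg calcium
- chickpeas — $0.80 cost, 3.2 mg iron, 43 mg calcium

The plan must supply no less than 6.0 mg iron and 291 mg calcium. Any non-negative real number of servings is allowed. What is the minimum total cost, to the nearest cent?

$2.91

This is a tiny linear program; its minimum lies at a vertex of the feasible set. List the vertices and price them.
peanut butter only: max(6.0/0.9, 291/20) = 14.55 servings → $2.91.
edamame only: max(6.0/2.8, 291/118) = 2.466 servings → $3.21.
kidney beans only: max(6.0/1.8, 291/52) = 5.596 servings → $3.92.
chickpeas only: max(6.0/3.2, 291/43) = 6.767 servings → $5.41.
peanut butter + edamame with both targets exact would need a negative amount; discard.
peanut butter + kidney beans: the both-tight solution has a negative serving — not a feasible corner.
peanut butter + chickpeas: the both-tight solution has a negative serving — not a feasible corner.
edamame + kidney beans: the both-tight solution has a negative serving — not a feasible corner.
edamame + chickpeas with both targets exact would need a negative amount; discard.
kidney beans + chickpeas: intersection lies outside the first quadrant.
Cheapest feasible corner: $2.91.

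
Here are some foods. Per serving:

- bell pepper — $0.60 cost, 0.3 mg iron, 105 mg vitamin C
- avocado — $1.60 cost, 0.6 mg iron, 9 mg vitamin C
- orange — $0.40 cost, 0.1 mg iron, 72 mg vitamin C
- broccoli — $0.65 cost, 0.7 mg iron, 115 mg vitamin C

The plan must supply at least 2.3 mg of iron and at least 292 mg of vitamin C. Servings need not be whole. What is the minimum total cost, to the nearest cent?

$2.14

At the optimum either one food covers both requirements or two foods hit both targets exactly; no other combination can be cheaper.
bell pepper only: max(2.3/0.3, 292/105) = 7.667 servings → $4.60.
avocado only: max(2.3/0.6, 292/9) = 32.44 servings → $51.91.
orange only: max(2.3/0.1, 292/72) = 23 servings → $9.20.
broccoli only: max(2.3/0.7, 292/115) = 3.286 servings → $2.14.
bell pepper + avocado with both tight: 2.562 servings and 2.552 servings → $5.62.
bell pepper + orange: intersection lies outside the first quadrant.
bell pepper + broccoli: intersection lies outside the first quadrant.
avocado + orange with both tight: 3.225 servings and 3.652 servings → $6.62.
avocado + broccoli with both tight: 0.9585 servings and 2.464 servings → $3.14.
orange + broccoli: intersection lies outside the first quadrant.
The minimum over all feasible corners is $2.14.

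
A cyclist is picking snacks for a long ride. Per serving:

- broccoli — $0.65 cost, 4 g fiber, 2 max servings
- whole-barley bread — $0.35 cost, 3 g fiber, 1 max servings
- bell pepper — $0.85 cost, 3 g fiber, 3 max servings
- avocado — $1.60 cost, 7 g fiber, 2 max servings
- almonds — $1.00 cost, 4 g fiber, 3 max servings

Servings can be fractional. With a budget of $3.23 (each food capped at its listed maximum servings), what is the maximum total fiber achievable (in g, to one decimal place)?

Fiber per dollar: whole-barley bread 8.571, broccoli 6.154, avocado 4.375, almonds 4, bell pepper 3.529.
Take 1 serving of whole-barley bread: spends $0.35, +3.0 g fiber (running total 3.0 g).
Take 2 servings of broccoli: spends $1.30, +8.0 g fiber (running total 11.0 g).
Take 0.9875 servings of avocado: spends $1.58, +6.9 g fiber (running total 17.9 g).
Filling greedily by fiber-per-dollar is optimal for one linear limit, giving 17.9 g.

17.9 g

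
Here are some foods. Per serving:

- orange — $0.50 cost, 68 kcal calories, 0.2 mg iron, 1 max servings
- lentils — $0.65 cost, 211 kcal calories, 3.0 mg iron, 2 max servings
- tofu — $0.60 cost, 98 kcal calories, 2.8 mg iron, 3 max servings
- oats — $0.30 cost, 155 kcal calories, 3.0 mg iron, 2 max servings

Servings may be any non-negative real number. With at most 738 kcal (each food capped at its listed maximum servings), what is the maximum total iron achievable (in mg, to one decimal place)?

Iron per kcal: tofu 0.02857, oats 0.01935, lentils 0.01422, orange 0.002941.
Take 3 servings of tofu: uses 294 kcal, +8.4 mg iron (running total 8.4 mg).
Take 2 servings of oats: uses 310 kcal, +6.0 mg iron (running total 14.4 mg).
Take 0.6351 servings of lentils: uses 134 kcal, +1.9 mg iron (running total 16.3 mg).
Greedy by best ratio exhausts the calories allowance optimally: 16.3 mg.

16.3 mg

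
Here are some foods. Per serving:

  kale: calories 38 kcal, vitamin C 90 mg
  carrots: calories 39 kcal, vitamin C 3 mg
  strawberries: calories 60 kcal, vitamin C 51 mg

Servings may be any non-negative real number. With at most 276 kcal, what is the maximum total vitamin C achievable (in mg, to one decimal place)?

653.7 mg

Vitamin C per kcal: kale 2.368, strawberries 0.85, carrots 0.07692.
With no serving limits, spend the whole calories allowance on kale: 276 kcal / 38 kcal × 90 mg = 653.7 mg.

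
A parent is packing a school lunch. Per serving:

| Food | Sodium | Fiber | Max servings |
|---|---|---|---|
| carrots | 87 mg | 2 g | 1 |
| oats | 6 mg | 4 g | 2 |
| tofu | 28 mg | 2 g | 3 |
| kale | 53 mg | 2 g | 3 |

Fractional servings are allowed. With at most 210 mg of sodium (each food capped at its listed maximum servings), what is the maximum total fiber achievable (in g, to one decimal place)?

Fiber per mg sodium: oats 0.6667, tofu 0.07143, kale 0.03774, carrots 0.02299.
Take 2 servings of oats: uses 12 mg sodium, +8.0 g fiber (running total 8.0 g).
Take 3 servings of tofu: uses 84 mg sodium, +6.0 g fiber (running total 14.0 g).
Take 2.151 servings of kale: uses 114 mg sodium, +4.3 g fiber (running total 18.3 g).
Filling greedily by fiber-per-mg sodium is optimal for one linear limit, giving 18.3 g.

18.3 g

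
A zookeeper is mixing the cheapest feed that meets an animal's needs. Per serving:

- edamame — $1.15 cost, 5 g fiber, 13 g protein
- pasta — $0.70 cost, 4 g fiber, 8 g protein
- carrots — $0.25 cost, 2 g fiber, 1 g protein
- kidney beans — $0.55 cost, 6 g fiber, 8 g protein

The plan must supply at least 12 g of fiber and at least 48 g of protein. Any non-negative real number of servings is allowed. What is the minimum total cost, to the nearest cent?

$3.30

edamame only: max(12/5, 48/13) = 3.692 servings → $4.25.
pasta only: max(12/4, 48/8) = 6 servings → $4.20.
carrots only: max(12/2, 48/1) = 48 servings → $12.00.
kidney beans only: max(12/6, 48/8) = 6 servings → $3.30.
edamame + pasta: the both-tight solution has a negative serving — not a feasible corner.
edamame + carrots: intersection lies outside the first quadrant.
edamame + kidney beans with both targets exact would need a negative amount; discard.
pasta + carrots: the both-tight solution has a negative serving — not a feasible corner.
pasta + kidney beans: the both-tight solution has a negative serving — not a feasible corner.
carrots + kidney beans: the both-tight solution has a negative serving — not a feasible corner.
Cheapest feasible corner: $3.30.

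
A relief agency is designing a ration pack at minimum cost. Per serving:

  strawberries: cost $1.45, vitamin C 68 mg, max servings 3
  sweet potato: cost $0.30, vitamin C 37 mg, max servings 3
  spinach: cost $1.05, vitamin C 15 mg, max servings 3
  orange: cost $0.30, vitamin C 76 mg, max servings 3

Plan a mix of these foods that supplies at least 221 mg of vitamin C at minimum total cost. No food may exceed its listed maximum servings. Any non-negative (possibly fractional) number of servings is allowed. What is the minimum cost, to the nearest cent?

$0.87

Cost per mg of vitamin C: orange $0.0039, sweet potato $0.0081, strawberries $0.0213, spinach $0.0700.
Take 2.908 servings of orange: +221.0 mg vitamin C for $0.87 (total $0.87, still need 0.0 mg).
Greedy by cheapest-per-mg is optimal for a single linear constraint, so the minimum cost is $0.87.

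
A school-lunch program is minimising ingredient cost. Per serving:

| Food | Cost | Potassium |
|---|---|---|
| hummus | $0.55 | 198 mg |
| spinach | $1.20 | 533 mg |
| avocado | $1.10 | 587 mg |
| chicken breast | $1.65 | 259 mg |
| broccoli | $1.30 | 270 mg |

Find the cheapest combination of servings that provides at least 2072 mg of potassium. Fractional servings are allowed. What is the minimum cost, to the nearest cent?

$3.88

Cost per mg of potassium: avocado $0.0019, spinach $0.0023, hummus $0.0028, broccoli $0.0048, chicken breast $0.0064.
With no serving limits, use only avocado: 2072 mg / 587 mg = 3.53 servings × $1.10 = $3.88.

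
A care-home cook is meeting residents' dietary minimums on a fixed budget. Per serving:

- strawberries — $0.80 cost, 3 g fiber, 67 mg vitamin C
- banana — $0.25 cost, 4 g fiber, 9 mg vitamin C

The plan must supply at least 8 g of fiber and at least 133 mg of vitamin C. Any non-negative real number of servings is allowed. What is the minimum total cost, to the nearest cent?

$1.67

strawberries only: max(8/3, 133/67) = 2.667 servings → $2.13.
banana only: max(8/4, 133/9) = 14.78 servings → $3.69.
strawberries + banana with both tight: 1.909 servings and 0.5685 servings → $1.67.
The minimum over all feasible corners is $1.67.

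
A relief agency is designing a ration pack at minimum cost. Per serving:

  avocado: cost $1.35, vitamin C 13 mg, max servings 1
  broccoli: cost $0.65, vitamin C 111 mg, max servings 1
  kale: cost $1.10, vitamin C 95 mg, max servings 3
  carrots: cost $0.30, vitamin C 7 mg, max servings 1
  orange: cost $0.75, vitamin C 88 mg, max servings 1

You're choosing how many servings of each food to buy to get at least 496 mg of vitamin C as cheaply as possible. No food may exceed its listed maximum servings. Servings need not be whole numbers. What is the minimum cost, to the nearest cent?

Cost per mg of vitamin C: broccoli $0.0059, orange $0.0085, kale $0.0116, carrots $0.0429, avocado $0.1038.
Take 1 serving of broccoli: +111.0 mg vitamin C for $0.65 (total $0.65, still need 385.0 mg).
Take 1 serving of orange: +88.0 mg vitamin C for $0.75 (total $1.40, still need 297.0 mg).
Take 3 servings of kale: +285.0 mg vitamin C for $3.30 (total $4.70, still need 12.0 mg).
Take 1 serving of carrots: +7.0 mg vitamin C for $0.30 (total $5.00, still need 5.0 mg).
Take 0.3846 servings of avocado: +5.0 mg vitamin C for $0.52 (total $5.52, still need 0.0 mg).
Filling from the cheapest source first is optimal under one linear minimum: $5.52.

$5.52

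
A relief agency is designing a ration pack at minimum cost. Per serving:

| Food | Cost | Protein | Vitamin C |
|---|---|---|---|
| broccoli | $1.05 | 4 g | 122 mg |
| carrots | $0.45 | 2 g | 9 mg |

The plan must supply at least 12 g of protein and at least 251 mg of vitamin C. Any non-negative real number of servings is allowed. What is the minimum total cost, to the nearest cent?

$2.98

With two linear requirements the optimum uses one or two foods; enumerate the corners.
broccoli only: max(12/4, 251/122) = 3 servings → $3.15.
carrots only: max(12/2, 251/9) = 27.89 servings → $12.55.
broccoli + carrots with both tight: 1.894 servings and 2.212 servings → $2.98.
Cheapest feasible corner: $2.98.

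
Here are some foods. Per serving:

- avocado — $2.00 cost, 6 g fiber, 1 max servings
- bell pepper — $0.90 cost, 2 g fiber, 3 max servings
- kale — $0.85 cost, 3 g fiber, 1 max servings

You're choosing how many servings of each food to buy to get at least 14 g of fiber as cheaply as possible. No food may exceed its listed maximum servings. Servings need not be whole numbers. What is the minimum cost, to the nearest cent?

Cost per g of fiber: kale $0.2833, avocado $0.3333, bell pepper $0.4500.
Take 1 serving of kale: +3.0 g fiber for $0.85 (total $0.85, still need 11.0 g).
Take 1 serving of avocado: +6.0 g fiber for $2.00 (total $2.85, still need 5.0 g).
Take 2.5 servings of bell pepper: +5.0 g fiber for $2.25 (total $5.10, still need 0.0 g).
Greedy by cheapest-per-g is optimal for a single linear constraint, so the minimum cost is $5.10.

$5.10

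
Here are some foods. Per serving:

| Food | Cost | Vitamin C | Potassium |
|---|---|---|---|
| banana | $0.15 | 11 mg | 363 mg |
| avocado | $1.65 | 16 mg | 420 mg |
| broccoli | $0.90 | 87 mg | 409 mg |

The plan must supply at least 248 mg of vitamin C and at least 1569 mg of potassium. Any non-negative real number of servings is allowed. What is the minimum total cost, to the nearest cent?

$2.61

This is a tiny linear program; its minimum lies at a vertex of the feasible set. List the vertices and price them.
banana only: max(248/11, 1569/363) = 22.55 servings → $3.38.
avocado only: max(248/16, 1569/420) = 15.5 servings → $25.57.
broccoli only: max(248/87, 1569/409) = 3.836 servings → $3.45.
banana + avocado: intersection lies outside the first quadrant.
banana + broccoli with both tight: 1.295 servings and 2.687 servings → $2.61.
avocado + broccoli with both tight: 1.169 servings and 2.636 servings → $4.30.
So the least-cost plan costs $2.61.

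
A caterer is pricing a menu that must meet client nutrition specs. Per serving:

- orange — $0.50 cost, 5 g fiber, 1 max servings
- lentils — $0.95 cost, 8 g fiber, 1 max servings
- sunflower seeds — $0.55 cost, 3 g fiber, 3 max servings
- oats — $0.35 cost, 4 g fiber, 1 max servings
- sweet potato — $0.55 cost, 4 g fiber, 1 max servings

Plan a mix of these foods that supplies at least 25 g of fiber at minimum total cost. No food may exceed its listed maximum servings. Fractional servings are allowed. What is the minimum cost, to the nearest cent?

$3.08

Cost per g of fiber: oats $0.0875, orange $0.1000, lentils $0.1187, sweet potato $0.1375, sunflower seeds $0.1833.
Take 1 serving of oats: +4.0 g fiber for $0.35 (total $0.35, still need 21.0 g).
Take 1 serving of orange: +5.0 g fiber for $0.50 (total $0.85, still need 16.0 g).
Take 1 serving of lentils: +8.0 g fiber for $0.95 (total $1.80, still need 8.0 g).
Take 1 serving of sweet potato: +4.0 g fiber for $0.55 (total $2.35, still need 4.0 g).
Take 1.333 servings of sunflower seeds: +4.0 g fiber for $0.73 (total $3.08, still need 0.0 g).
Filling from the cheapest source first is optimal under one linear minimum: $3.08.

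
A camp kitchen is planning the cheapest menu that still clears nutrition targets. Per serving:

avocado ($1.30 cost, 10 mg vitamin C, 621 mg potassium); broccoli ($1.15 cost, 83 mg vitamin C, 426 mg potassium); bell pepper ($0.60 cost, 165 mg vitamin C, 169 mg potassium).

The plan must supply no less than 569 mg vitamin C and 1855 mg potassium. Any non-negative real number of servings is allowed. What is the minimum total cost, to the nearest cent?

Two binding constraints pin down two serving amounts, so the optimal mix uses at most two foods. The candidates are each food alone (scaled to the tighter of vitamin C/potassium) and each pair with both constraints tight.
avocado only: max(569/10, 1855/621) = 56.9 servings → $73.97.
broccoli only: max(569/83, 1855/426) = 6.855 servings → $7.88.
bell pepper only: max(569/165, 1855/169) = 10.98 servings → $6.59.
avocado + broccoli: intersection lies outside the first quadrant.
avocado + bell pepper with both tight: 2.083 servings and 3.322 servings → $4.70.
broccoli + bell pepper with both tight: 3.731 servings and 1.572 servings → $5.23.
The minimum over all feasible corners is $4.70.

$4.70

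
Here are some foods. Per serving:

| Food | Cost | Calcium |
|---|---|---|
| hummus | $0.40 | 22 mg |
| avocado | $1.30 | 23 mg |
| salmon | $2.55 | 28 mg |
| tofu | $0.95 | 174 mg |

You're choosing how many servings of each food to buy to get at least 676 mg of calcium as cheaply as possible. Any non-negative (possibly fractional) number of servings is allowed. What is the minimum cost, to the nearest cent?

$3.69

Cost per mg of calcium: tofu $0.0055, hummus $0.0182, avocado $0.0565, salmon $0.0911.
With no serving limits, use only tofu: 676 mg / 174 mg = 3.885 servings × $0.95 = $3.69.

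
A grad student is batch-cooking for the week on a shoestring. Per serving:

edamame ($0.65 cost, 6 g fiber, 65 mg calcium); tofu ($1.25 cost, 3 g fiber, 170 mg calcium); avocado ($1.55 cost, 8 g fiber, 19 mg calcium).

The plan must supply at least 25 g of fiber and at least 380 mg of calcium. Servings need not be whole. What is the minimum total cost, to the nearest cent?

$3.44

At the optimum either one food covers both requirements or two foods hit both targets exactly; no other combination can be cheaper.
edamame only: max(25/6, 380/65) = 5.846 servings → $3.80.
tofu only: max(25/3, 380/170) = 8.333 servings → $10.42.
avocado only: max(25/8, 380/19) = 20 servings → $31.00.
edamame + tofu with both tight: 3.77 servings and 0.7939 servings → $3.44.
edamame + avocado with both targets exact would need a negative amount; discard.
tofu + avocado with both tight: 1.969 servings and 2.387 servings → $6.16.
Cheapest feasible corner: $3.44.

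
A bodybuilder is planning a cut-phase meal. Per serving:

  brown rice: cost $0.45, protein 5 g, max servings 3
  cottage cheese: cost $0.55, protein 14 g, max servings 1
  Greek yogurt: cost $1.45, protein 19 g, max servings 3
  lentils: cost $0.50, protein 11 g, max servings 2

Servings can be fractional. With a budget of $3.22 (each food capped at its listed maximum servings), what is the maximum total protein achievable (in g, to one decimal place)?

57.9 g

Protein per dollar: cottage cheese 25.45, lentils 22, Greek yogurt 13.1, brown rice 11.11.
Take 1 serving of cottage cheese: spends $0.55, +14.0 g protein (running total 14.0 g).
Take 2 servings of lentils: spends $1.00, +22.0 g protein (running total 36.0 g).
Take 1.152 servings of Greek yogurt: spends $1.67, +21.9 g protein (running total 57.9 g).
Filling greedily by protein-per-dollar is optimal for one linear limit, giving 57.9 g.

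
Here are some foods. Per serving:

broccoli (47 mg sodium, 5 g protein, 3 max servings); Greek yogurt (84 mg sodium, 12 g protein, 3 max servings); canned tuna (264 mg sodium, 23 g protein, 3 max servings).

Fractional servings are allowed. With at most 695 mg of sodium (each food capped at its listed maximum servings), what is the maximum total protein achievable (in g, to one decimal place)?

Protein per mg sodium: Greek yogurt 0.1429, broccoli 0.1064, canned tuna 0.08712.
Take 3 servings of Greek yogurt: uses 252 mg sodium, +36.0 g protein (running total 36.0 g).
Take 3 servings of broccoli: uses 141 mg sodium, +15.0 g protein (running total 51.0 g).
Take 1.144 servings of canned tuna: uses 302 mg sodium, +26.3 g protein (running total 77.3 g).
Filling greedily by protein-per-mg sodium is optimal for one linear limit, giving 77.3 g.

77.3 g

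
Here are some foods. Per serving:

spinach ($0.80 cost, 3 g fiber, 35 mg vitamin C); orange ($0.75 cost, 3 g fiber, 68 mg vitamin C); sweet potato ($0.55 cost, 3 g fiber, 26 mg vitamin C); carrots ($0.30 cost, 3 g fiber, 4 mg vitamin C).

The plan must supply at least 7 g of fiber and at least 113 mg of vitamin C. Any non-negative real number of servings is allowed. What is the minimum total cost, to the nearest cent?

At the optimum either one food covers both requirements or two foods hit both targets exactly; no other combination can be cheaper.
spinach only: max(7/3, 113/35) = 3.229 servings → $2.58.
orange only: max(7/3, 113/68) = 2.333 servings → $1.75.
sweet potato only: max(7/3, 113/26) = 4.346 servings → $2.39.
carrots only: max(7/3, 113/4) = 28.25 servings → $8.47.
spinach + orange with both tight: 1.384 servings and 0.9495 servings → $1.82.
spinach + sweet potato: intersection lies outside the first quadrant.
spinach + carrots: intersection lies outside the first quadrant.
orange + sweet potato with both tight: 1.246 servings and 1.087 servings → $1.53.
orange + carrots with both tight: 1.62 servings and 0.7135 servings → $1.43.
sweet potato + carrots with both targets exact would need a negative amount; discard.
So the least-cost plan costs $1.43.

$1.43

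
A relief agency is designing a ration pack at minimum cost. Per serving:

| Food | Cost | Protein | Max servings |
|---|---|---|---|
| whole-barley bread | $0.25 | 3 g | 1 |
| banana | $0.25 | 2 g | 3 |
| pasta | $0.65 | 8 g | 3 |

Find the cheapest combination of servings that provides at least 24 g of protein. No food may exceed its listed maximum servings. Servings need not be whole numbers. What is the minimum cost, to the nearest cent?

$1.95

Cost per g of protein: pasta $0.0813, whole-barley bread $0.0833, banana $0.1250.
Take 3 servings of pasta: +24.0 g protein for $1.95 (total $1.95, still need 0.0 g).
Greedy by cheapest-per-g is optimal for a single linear constraint, so the minimum cost is $1.95.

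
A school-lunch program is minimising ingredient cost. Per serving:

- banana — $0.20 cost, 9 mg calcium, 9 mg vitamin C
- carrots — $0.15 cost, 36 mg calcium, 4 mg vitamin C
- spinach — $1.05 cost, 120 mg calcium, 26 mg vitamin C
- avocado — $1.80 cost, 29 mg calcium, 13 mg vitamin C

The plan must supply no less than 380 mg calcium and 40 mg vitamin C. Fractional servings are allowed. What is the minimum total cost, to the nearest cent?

$1.58

The cheapest plan sits at a corner of the feasible region — with two constraints it uses at most two foods.
banana only: max(380/9, 40/9) = 42.22 servings → $8.44.
carrots only: max(380/36, 40/4) = 10.56 servings → $1.58.
spinach only: max(380/120, 40/26) = 3.167 servings → $3.33.
avocado only: max(380/29, 40/13) = 13.1 servings → $23.59.
banana + carrots: the both-tight solution has a negative serving — not a feasible corner.
banana + spinach with both targets exact would need a negative amount; discard.
banana + avocado with both targets exact would need a negative amount; discard.
carrots + spinach: intersection lies outside the first quadrant.
carrots + avocado with both targets exact would need a negative amount; discard.
spinach + avocado: intersection lies outside the first quadrant.
Cheapest feasible corner: $1.58.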